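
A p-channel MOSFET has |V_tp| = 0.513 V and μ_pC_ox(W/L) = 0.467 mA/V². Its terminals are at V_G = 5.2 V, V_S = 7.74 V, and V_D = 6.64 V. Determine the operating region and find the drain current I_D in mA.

V_SG = V_S − V_G = 7.74 − 5.2 = 2.54 V; V_SD = V_S − V_D = 7.74 − 6.64 = 1.1 V.
V_ov = V_SG − |V_tp| = 2.54 − 0.513 = 2.03 V.
Since V_SD = 1.1 V < V_ov = 2.03 V, the device is in the triode region.
I_D = k_p [V_ov · V_SD − ½ V_SD²] = 0.467 × [2.03 × 1.1 − 0.5 × 1.1²] = 0.759 mA.

Triode; I_D = 0.759 mA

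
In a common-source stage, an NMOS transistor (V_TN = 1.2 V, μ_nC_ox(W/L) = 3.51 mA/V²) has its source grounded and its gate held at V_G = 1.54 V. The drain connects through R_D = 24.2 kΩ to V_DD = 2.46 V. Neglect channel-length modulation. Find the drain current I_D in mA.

I_D = 0.0977 mA

V_GS = V_G = 1.54 V, so V_ov = 1.54 − 1.2 = 0.34 V.
Assume saturation: I_D = ½ k_n V_ov² = 0.5 × 3.51 × 0.34² = 0.203 mA, giving V_DS = V_DD − I_D R_D = 2.46 − 0.203 × 24.2 = -2.45 V.
But -2.45 V < V_ov = 0.34 V, so the device is actually in triode.
In triode I_D = k_n[V_ov V_DS − ½ V_DS²] and I_D = (V_DD − V_DS)/R_D. Equating: 42.5 V_DS² − 29.88 V_DS + 2.46 = 0, giving V_DS = 0.0952 V (the root below V_ov).
I_D = (2.46 − 0.0952) / 24.2 = 0.0977 mA.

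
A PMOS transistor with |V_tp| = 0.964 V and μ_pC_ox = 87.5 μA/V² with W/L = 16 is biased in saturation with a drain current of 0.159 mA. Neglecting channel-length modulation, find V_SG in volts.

V_SG = 1.44 V

k_p = μ_pC_ox · (W/L) = 1.4 mA/V².
In saturation I_D = ½ k_p (V_SG − |V_tp|)², so V_SG − |V_tp| = √(2 I_D / k_p) = √(2 × 0.159 / 1.4) = 0.477 V.
V_SG = 0.964 + 0.477 = 1.44 V.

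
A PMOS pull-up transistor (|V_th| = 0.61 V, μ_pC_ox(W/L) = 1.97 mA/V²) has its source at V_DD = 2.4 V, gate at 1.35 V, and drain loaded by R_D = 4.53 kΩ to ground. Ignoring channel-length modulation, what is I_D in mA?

I_D = 0.191 mA

V_SG = V_DD − V_G = 2.4 − 1.35 = 1.05 V, so V_ov = 1.05 − 0.61 = 0.44 V.
Assume saturation: I_D = ½ k_p V_ov² = 0.5 × 1.97 × 0.44² = 0.191 mA, giving V_SD = V_DD − I_D R_D = 2.4 − 0.191 × 4.53 = 1.54 V.
V_SD = 1.54 V ≥ V_ov = 0.44 V, confirming saturation.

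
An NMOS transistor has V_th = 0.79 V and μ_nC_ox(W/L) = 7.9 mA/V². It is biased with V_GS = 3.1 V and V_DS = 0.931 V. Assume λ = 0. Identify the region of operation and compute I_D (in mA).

Triode; I_D = 13.6 mA

V_ov = V_GS − V_th = 3.1 − 0.79 = 2.31 V.
Since V_DS = 0.931 V < V_ov = 2.31 V, the device is in the triode region.
I_D = k_n [V_ov · V_DS − ½ V_DS²] = 7.9 × [2.31 × 0.931 − 0.5 × 0.931²] = 13.6 mA.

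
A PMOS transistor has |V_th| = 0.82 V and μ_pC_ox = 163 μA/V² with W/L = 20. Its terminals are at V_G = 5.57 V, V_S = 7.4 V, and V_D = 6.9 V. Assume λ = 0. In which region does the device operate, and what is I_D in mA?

V_SG = V_S − V_G = 7.4 − 5.57 = 1.83 V; V_SD = V_S − V_D = 7.4 − 6.9 = 0.5 V.
k_p = μ_pC_ox · (W/L) = 3.26 mA/V².
V_ov = V_SG − |V_th| = 1.83 − 0.82 = 1.01 V.
Since V_SD = 0.5 V < V_ov = 1.01 V, the device is in the triode region.
I_D = k_p [V_ov · V_SD − ½ V_SD²] = 3.26 × [1.01 × 0.5 − 0.5 × 0.5²] = 1.24 mA.

Triode; I_D = 1.24 mA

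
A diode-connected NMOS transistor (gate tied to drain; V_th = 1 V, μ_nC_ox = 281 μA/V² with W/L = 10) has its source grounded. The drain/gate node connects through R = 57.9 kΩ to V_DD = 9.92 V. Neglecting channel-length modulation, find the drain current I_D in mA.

With gate tied to drain, V_GS = V_DS ≥ V_GS − V_th, so the device is in saturation.
k_n = μ_nC_ox · (W/L) = 2.81 mA/V².
KCL at the drain: ½ k_n (V_GS − V_th)² = (V_DD − V_GS)/R.
Let x = V_GS − 1. Then 81.3 x² + x − 8.92 = 0, giving x = 0.325 V (positive root), so V_GS = 1.33 V.
I_D = (V_DD − V_GS)/R = (9.92 − 1.33) / 57.9 = 0.148 mA.

I_D = 0.148 mA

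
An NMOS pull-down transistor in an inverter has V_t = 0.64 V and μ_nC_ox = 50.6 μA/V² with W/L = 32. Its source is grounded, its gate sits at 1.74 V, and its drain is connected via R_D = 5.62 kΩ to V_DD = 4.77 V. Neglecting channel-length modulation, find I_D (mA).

I_D = 0.748 mA

V_GS = V_G = 1.74 V, so V_ov = 1.74 − 0.64 = 1.1 V.
k_n = μ_nC_ox · (W/L) = 1.619 mA/V².
Assume saturation: I_D = ½ k_n V_ov² = 0.5 × 1.619 × 1.1² = 0.98 mA, giving V_DS = V_DD − I_D R_D = 4.77 − 0.98 × 5.62 = -0.735 V.
But -0.735 V < V_ov = 1.1 V, so the device is actually in triode.
In triode I_D = k_n[V_ov V_DS − ½ V_DS²] and I_D = (V_DD − V_DS)/R_D. Equating: 4.55 V_DS² − 11.01 V_DS + 4.77 = 0, giving V_DS = 0.565 V (the root below V_ov).
I_D = (4.77 − 0.565) / 5.62 = 0.748 mA.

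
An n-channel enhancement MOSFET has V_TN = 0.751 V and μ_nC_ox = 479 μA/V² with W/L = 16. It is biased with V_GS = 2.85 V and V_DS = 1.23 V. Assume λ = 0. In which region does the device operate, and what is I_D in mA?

Triode; I_D = 14.0 mA

k_n = μ_nC_ox · (W/L) = 7.664 mA/V².
V_ov = V_GS − V_TN = 2.85 − 0.751 = 2.1 V.
Since V_DS = 1.23 V < V_ov = 2.1 V, the device is in the triode region.
I_D = k_n [V_ov · V_DS − ½ V_DS²] = 7.664 × [2.1 × 1.23 − 0.5 × 1.23²] = 14 mA.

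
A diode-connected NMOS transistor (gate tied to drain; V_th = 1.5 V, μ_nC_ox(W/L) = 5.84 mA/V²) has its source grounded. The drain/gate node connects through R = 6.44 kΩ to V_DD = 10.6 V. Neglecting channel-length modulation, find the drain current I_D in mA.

I_D = 1.31 mA

With gate tied to drain, V_GS = V_DS ≥ V_GS − V_th, so the device is in saturation.
KCL at the drain: ½ k_n (V_GS − V_th)² = (V_DD − V_GS)/R.
Let x = V_GS − 1.5. Then 18.8 x² + x − 9.1 = 0, giving x = 0.67 V (positive root), so V_GS = 2.17 V.
I_D = (V_DD − V_GS)/R = (10.6 − 2.17) / 6.44 = 1.31 mA.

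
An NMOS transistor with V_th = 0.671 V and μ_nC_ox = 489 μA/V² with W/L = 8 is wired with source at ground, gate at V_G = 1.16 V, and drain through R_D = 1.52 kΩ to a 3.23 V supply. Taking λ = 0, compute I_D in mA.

I_D = 0.468 mA

V_GS = V_G = 1.16 V, so V_ov = 1.16 − 0.671 = 0.489 V.
k_n = μ_nC_ox · (W/L) = 3.912 mA/V².
Assume saturation: I_D = ½ k_n V_ov² = 0.5 × 3.912 × 0.489² = 0.468 mA, giving V_DS = V_DD − I_D R_D = 3.23 − 0.468 × 1.52 = 2.52 V.
V_DS = 2.52 V ≥ V_ov = 0.489 V, confirming saturation.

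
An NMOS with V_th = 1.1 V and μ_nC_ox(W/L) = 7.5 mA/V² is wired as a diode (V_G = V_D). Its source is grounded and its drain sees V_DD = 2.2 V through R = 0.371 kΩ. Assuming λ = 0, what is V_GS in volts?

V_GS = 1.70 V

With gate tied to drain, V_GS = V_DS ≥ V_GS − V_th, so the device is in saturation.
KCL at the drain: ½ k_n (V_GS − V_th)² = (V_DD − V_GS)/R.
Let x = V_GS − 1.1. Then 1.39 x² + x − 1.1 = 0, giving x = 0.6 V (positive root), so V_GS = 1.7 V.
I_D = (V_DD − V_GS)/R = (2.2 − 1.7) / 0.371 = 1.35 mA.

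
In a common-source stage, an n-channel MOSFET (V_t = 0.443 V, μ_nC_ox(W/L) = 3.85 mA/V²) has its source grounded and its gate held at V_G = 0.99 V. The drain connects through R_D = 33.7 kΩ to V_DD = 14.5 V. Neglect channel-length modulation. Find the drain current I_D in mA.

I_D = 0.422 mA

V_GS = V_G = 0.99 V, so V_ov = 0.99 − 0.443 = 0.547 V.
Assume saturation: I_D = ½ k_n V_ov² = 0.5 × 3.85 × 0.547² = 0.576 mA, giving V_DS = V_DD − I_D R_D = 14.5 − 0.576 × 33.7 = -4.91 V.
But -4.91 V < V_ov = 0.547 V, so the device is actually in triode.
In triode I_D = k_n[V_ov V_DS − ½ V_DS²] and I_D = (V_DD − V_DS)/R_D. Equating: 64.9 V_DS² − 71.97 V_DS + 14.5 = 0, giving V_DS = 0.265 V (the root below V_ov).
I_D = (14.5 − 0.265) / 33.7 = 0.422 mA.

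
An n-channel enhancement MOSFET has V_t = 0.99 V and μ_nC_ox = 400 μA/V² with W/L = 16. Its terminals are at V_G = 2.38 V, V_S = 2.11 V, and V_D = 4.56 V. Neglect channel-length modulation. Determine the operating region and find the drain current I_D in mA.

Cutoff; I_D = 0 mA

V_GS = V_G − V_S = 2.38 − 2.11 = 0.27 V; V_DS = V_D − V_S = 4.56 − 2.11 = 2.45 V.
V_GS = 0.27 V < V_t = 0.99 V, so the transistor is in cutoff.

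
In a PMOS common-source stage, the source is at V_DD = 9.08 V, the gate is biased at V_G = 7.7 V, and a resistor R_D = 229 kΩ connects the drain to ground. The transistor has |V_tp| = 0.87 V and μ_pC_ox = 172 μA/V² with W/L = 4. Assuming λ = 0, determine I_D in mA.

V_SG = V_DD − V_G = 9.08 − 7.7 = 1.38 V, so V_ov = 1.38 − 0.87 = 0.51 V.
k_p = μ_pC_ox · (W/L) = 0.688 mA/V².
Assume saturation: I_D = ½ k_p V_ov² = 0.5 × 0.688 × 0.51² = 0.0895 mA, giving V_SD = V_DD − I_D R_D = 9.08 − 0.0895 × 229 = -11.4 V.
But -11.4 V < V_ov = 0.51 V, so the device is actually in triode.
In triode I_D = k_p[V_ov V_SD − ½ V_SD²] and I_D = (V_DD − V_SD)/R_D. Equating: 78.8 V_SD² − 81.35 V_SD + 9.08 = 0, giving V_SD = 0.127 V (the root below V_ov).
I_D = (9.08 − 0.127) / 229 = 0.0391 mA.

I_D = 0.0391 mA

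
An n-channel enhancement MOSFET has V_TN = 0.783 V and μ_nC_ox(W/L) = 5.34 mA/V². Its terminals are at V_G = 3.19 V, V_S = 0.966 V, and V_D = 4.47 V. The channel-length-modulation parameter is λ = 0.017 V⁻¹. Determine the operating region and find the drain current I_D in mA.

V_GS = V_G − V_S = 3.19 − 0.966 = 2.22 V; V_DS = V_D − V_S = 4.47 − 0.966 = 3.5 V.
V_ov = V_GS − V_TN = 2.22 − 0.783 = 1.44 V.
Since V_DS = 3.5 V ≥ V_ov = 1.44 V, the device is in saturation.
I_D = ½ k_n V_ov² (1 + λ V_DS) = 0.5 × 5.34 × 1.44² × (1 + 0.017 × 3.5) = 5.87 mA.

Saturation; I_D = 5.87 mA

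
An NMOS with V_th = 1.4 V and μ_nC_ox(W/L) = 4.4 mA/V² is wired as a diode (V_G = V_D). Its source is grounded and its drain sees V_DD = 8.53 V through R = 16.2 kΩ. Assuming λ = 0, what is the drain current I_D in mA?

I_D = 0.413 mA

With gate tied to drain, V_GS = V_DS ≥ V_GS − V_th, so the device is in saturation.
KCL at the drain: ½ k_n (V_GS − V_th)² = (V_DD − V_GS)/R.
Let x = V_GS − 1.4. Then 35.6 x² + x − 7.13 = 0, giving x = 0.433 V (positive root), so V_GS = 1.83 V.
I_D = (V_DD − V_GS)/R = (8.53 − 1.83) / 16.2 = 0.413 mA.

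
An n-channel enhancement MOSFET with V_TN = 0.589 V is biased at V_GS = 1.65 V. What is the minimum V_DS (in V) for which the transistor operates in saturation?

V_DS,sat = 1.06 V

The boundary between triode and saturation is V_DS = V_GS − V_TN = V_ov.
V_ov = 1.65 − 0.589 = 1.06 V.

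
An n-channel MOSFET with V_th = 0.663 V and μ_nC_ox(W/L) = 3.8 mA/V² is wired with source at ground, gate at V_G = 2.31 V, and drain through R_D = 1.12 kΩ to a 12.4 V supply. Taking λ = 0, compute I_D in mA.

I_D = 5.15 mA

V_GS = V_G = 2.31 V, so V_ov = 2.31 − 0.663 = 1.65 V.
Assume saturation: I_D = ½ k_n V_ov² = 0.5 × 3.8 × 1.65² = 5.15 mA, giving V_DS = V_DD − I_D R_D = 12.4 − 5.15 × 1.12 = 6.63 V.
V_DS = 6.63 V ≥ V_ov = 1.65 V, confirming saturation.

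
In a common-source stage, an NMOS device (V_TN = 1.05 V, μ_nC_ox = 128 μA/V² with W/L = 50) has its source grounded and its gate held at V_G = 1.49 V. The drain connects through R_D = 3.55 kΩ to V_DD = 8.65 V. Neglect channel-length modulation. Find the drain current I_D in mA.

V_GS = V_G = 1.49 V, so V_ov = 1.49 − 1.05 = 0.44 V.
k_n = μ_nC_ox · (W/L) = 6.4 mA/V².
Assume saturation: I_D = ½ k_n V_ov² = 0.5 × 6.4 × 0.44² = 0.62 mA, giving V_DS = V_DD − I_D R_D = 8.65 − 0.62 × 3.55 = 6.45 V.
V_DS = 6.45 V ≥ V_ov = 0.44 V, confirming saturation.

I_D = 0.620 mA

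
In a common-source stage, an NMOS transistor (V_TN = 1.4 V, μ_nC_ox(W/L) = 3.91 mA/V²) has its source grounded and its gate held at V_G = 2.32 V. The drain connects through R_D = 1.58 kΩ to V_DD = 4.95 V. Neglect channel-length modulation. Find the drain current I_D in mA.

I_D = 1.65 mA

V_GS = V_G = 2.32 V, so V_ov = 2.32 − 1.4 = 0.92 V.
Assume saturation: I_D = ½ k_n V_ov² = 0.5 × 3.91 × 0.92² = 1.65 mA, giving V_DS = V_DD − I_D R_D = 4.95 − 1.65 × 1.58 = 2.34 V.
V_DS = 2.34 V ≥ V_ov = 0.92 V, confirming saturation.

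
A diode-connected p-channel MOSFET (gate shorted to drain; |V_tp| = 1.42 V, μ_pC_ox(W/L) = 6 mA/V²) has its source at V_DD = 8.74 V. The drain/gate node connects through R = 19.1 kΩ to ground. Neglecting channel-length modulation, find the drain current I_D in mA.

With gate tied to drain, V_SG = V_SD ≥ V_SG − |V_tp|, so the device is in saturation.
KCL at the drain: ½ k_p (V_SG − |V_tp|)² = (V_DD − V_SG)/R.
Let x = V_SG − 1.42. Then 57.3 x² + x − 7.32 = 0, giving x = 0.349 V (positive root), so V_SG = 1.77 V.
I_D = (V_DD − V_SG)/R = (8.74 − 1.77) / 19.1 = 0.365 mA.

I_D = 0.365 mA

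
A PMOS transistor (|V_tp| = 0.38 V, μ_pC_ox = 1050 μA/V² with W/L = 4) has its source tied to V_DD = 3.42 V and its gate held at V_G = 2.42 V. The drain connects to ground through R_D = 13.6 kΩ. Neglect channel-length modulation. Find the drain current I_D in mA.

I_D = 0.244 mA

V_SG = V_DD − V_G = 3.42 − 2.42 = 1 V, so V_ov = 1 − 0.38 = 0.62 V.
k_p = μ_pC_ox · (W/L) = 4.2 mA/V².
Assume saturation: I_D = ½ k_p V_ov² = 0.5 × 4.2 × 0.62² = 0.807 mA, giving V_SD = V_DD − I_D R_D = 3.42 − 0.807 × 13.6 = -7.56 V.
But -7.56 V < V_ov = 0.62 V, so the device is actually in triode.
In triode I_D = k_p[V_ov V_SD − ½ V_SD²] and I_D = (V_DD − V_SD)/R_D. Equating: 28.6 V_SD² − 36.41 V_SD + 3.42 = 0, giving V_SD = 0.102 V (the root below V_ov).
I_D = (3.42 − 0.102) / 13.6 = 0.244 mA.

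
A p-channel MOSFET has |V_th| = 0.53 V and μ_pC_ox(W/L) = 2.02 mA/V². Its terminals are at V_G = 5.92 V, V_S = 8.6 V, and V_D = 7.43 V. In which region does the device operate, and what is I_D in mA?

Triode; I_D = 3.70 mA

V_SG = V_S − V_G = 8.6 − 5.92 = 2.68 V; V_SD = V_S − V_D = 8.6 − 7.43 = 1.17 V.
V_ov = V_SG − |V_th| = 2.68 − 0.53 = 2.15 V.
Since V_SD = 1.17 V < V_ov = 2.15 V, the device is in the triode region.
I_D = k_p [V_ov · V_SD − ½ V_SD²] = 2.02 × [2.15 × 1.17 − 0.5 × 1.17²] = 3.7 mA.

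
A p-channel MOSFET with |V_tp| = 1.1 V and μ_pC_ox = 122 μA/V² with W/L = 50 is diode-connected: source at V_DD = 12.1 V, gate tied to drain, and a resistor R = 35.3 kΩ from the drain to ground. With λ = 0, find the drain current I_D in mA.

With gate tied to drain, V_SG = V_SD ≥ V_SG − |V_tp|, so the device is in saturation.
k_p = μ_pC_ox · (W/L) = 6.1 mA/V².
KCL at the drain: ½ k_p (V_SG − |V_tp|)² = (V_DD − V_SG)/R.
Let x = V_SG − 1.1. Then 108 x² + x − 11 = 0, giving x = 0.315 V (positive root), so V_SG = 1.42 V.
I_D = (V_DD − V_SG)/R = (12.1 − 1.42) / 35.3 = 0.303 mA.

I_D = 0.303 mA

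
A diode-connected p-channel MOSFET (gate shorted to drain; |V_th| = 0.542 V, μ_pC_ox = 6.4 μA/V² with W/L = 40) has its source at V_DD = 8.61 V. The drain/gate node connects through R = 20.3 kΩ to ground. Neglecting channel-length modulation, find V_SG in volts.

V_SG = 2.12 V

With gate tied to drain, V_SG = V_SD ≥ V_SG − |V_th|, so the device is in saturation.
k_p = μ_pC_ox · (W/L) = 0.256 mA/V².
KCL at the drain: ½ k_p (V_SG − |V_th|)² = (V_DD − V_SG)/R.
Let x = V_SG − 0.542. Then 2.6 x² + x − 8.068 = 0, giving x = 1.58 V (positive root), so V_SG = 2.12 V.
I_D = (V_DD − V_SG)/R = (8.61 − 2.12) / 20.3 = 0.32 mA.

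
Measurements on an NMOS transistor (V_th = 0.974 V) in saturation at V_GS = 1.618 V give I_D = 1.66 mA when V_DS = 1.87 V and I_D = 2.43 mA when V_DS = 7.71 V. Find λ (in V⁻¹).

With V_GS fixed, I_D ∝ (1 + λ V_DS) in saturation, so I_D2/I_D1 = (1 + λ V_DS2)/(1 + λ V_DS1).
2.43/1.66 = 1.464 = (1 + 7.71 λ)/(1 + 1.87 λ).
Solving: λ (I_D1 V_DS2 − I_D2 V_DS1) = I_D2 − I_D1, so λ = (2.43 − 1.66) / (1.66 × 7.71 − 2.43 × 1.87) = 0.77 / 8.25 = 0.0933 V⁻¹.

λ = 0.0933 V⁻¹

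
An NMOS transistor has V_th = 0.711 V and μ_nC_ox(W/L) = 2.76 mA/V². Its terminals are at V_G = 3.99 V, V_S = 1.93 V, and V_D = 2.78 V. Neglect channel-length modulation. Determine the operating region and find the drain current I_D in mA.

Triode; I_D = 2.17 mA

V_GS = V_G − V_S = 3.99 − 1.93 = 2.06 V; V_DS = V_D − V_S = 2.78 − 1.93 = 0.85 V.
V_ov = V_GS − V_th = 2.06 − 0.711 = 1.35 V.
Since V_DS = 0.85 V < V_ov = 1.35 V, the device is in the triode region.
I_D = k_n [V_ov · V_DS − ½ V_DS²] = 2.76 × [1.35 × 0.85 − 0.5 × 0.85²] = 2.17 mA.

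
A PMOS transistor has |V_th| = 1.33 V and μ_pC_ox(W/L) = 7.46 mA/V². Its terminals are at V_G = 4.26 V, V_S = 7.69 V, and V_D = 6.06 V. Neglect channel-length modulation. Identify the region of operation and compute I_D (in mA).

V_SG = V_S − V_G = 7.69 − 4.26 = 3.43 V; V_SD = V_S − V_D = 7.69 − 6.06 = 1.63 V.
V_ov = V_SG − |V_th| = 3.43 − 1.33 = 2.1 V.
Since V_SD = 1.63 V < V_ov = 2.1 V, the device is in the triode region.
I_D = k_p [V_ov · V_SD − ½ V_SD²] = 7.46 × [2.1 × 1.63 − 0.5 × 1.63²] = 15.6 mA.

Triode; I_D = 15.6 mA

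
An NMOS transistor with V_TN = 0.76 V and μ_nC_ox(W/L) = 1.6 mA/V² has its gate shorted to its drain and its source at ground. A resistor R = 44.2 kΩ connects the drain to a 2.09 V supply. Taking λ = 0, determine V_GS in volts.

With gate tied to drain, V_GS = V_DS ≥ V_GS − V_TN, so the device is in saturation.
KCL at the drain: ½ k_n (V_GS − V_TN)² = (V_DD − V_GS)/R.
Let x = V_GS − 0.76. Then 35.4 x² + x − 1.33 = 0, giving x = 0.18 V (positive root), so V_GS = 0.94 V.
I_D = (V_DD − V_GS)/R = (2.09 − 0.94) / 44.2 = 0.026 mA.

V_GS = 0.940 V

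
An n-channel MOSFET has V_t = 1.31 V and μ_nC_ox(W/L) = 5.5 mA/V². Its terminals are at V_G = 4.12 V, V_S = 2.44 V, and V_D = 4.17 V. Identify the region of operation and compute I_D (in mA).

Saturation; I_D = 0.376 mA

V_GS = V_G − V_S = 4.12 − 2.44 = 1.68 V; V_DS = V_D − V_S = 4.17 − 2.44 = 1.73 V.
V_ov = V_GS − V_t = 1.68 − 1.31 = 0.37 V.
Since V_DS = 1.73 V ≥ V_ov = 0.37 V, the device is in saturation.
I_D = ½ k_n V_ov² = 0.5 × 5.5 × 0.37² = 0.376 mA.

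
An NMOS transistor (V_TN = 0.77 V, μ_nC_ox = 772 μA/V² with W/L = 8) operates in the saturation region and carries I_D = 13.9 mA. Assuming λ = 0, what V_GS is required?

k_n = μ_nC_ox · (W/L) = 6.176 mA/V².
In saturation I_D = ½ k_n (V_GS − V_TN)², so V_GS − V_TN = √(2 I_D / k_n) = √(2 × 13.9 / 6.176) = 2.12 V.
V_GS = 0.77 + 2.12 = 2.89 V.

V_GS = 2.89 V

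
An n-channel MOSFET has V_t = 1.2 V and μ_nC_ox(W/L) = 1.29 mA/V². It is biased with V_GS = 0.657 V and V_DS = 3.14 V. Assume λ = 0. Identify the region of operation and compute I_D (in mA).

V_GS = 0.657 V < V_t = 1.2 V, so the transistor is in cutoff.

Cutoff; I_D = 0 mA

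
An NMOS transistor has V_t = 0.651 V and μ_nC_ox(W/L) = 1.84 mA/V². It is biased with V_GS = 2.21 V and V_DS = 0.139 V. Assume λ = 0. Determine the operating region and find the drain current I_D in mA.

V_ov = V_GS − V_t = 2.21 − 0.651 = 1.56 V.
Since V_DS = 0.139 V < V_ov = 1.56 V, the device is in the triode region.
I_D = k_n [V_ov · V_DS − ½ V_DS²] = 1.84 × [1.56 × 0.139 − 0.5 × 0.139²] = 0.381 mA.

Triode; I_D = 0.381 mA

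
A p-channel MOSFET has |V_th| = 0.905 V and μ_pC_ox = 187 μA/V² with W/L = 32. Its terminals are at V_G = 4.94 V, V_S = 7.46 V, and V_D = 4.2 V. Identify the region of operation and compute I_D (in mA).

Saturation; I_D = 7.80 mA

V_SG = V_S − V_G = 7.46 − 4.94 = 2.52 V; V_SD = V_S − V_D = 7.46 − 4.2 = 3.26 V.
k_p = μ_pC_ox · (W/L) = 5.984 mA/V².
V_ov = V_SG − |V_th| = 2.52 − 0.905 = 1.61 V.
Since V_SD = 3.26 V ≥ V_ov = 1.61 V, the device is in saturation.
I_D = ½ k_p V_ov² = 0.5 × 5.984 × 1.61² = 7.8 mA.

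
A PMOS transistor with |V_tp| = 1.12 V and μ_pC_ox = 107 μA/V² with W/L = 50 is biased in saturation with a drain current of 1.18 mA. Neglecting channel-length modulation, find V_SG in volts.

V_SG = 1.78 V

k_p = μ_pC_ox · (W/L) = 5.35 mA/V².
In saturation I_D = ½ k_p (V_SG − |V_tp|)², so V_SG − |V_tp| = √(2 I_D / k_p) = √(2 × 1.18 / 5.35) = 0.664 V.
V_SG = 1.12 + 0.664 = 1.78 V.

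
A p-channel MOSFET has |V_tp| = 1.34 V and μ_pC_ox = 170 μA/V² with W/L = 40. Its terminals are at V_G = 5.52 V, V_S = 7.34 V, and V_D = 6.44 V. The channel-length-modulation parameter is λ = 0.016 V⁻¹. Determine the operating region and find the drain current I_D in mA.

V_SG = V_S − V_G = 7.34 − 5.52 = 1.82 V; V_SD = V_S − V_D = 7.34 − 6.44 = 0.9 V.
k_p = μ_pC_ox · (W/L) = 6.8 mA/V².
V_ov = V_SG − |V_tp| = 1.82 − 1.34 = 0.48 V.
Since V_SD = 0.9 V ≥ V_ov = 0.48 V, the device is in saturation.
I_D = ½ k_p V_ov² (1 + λ V_SD) = 0.5 × 6.8 × 0.48² × (1 + 0.016 × 0.9) = 0.795 mA.

Saturation; I_D = 0.795 mA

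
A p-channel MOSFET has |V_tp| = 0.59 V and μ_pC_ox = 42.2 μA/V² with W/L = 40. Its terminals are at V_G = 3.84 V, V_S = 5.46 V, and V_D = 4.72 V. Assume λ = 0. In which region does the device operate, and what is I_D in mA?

V_SG = V_S − V_G = 5.46 − 3.84 = 1.62 V; V_SD = V_S − V_D = 5.46 − 4.72 = 0.74 V.
k_p = μ_pC_ox · (W/L) = 1.688 mA/V².
V_ov = V_SG − |V_tp| = 1.62 − 0.59 = 1.03 V.
Since V_SD = 0.74 V < V_ov = 1.03 V, the device is in the triode region.
I_D = k_p [V_ov · V_SD − ½ V_SD²] = 1.688 × [1.03 × 0.74 − 0.5 × 0.74²] = 0.824 mA.

Triode; I_D = 0.824 mA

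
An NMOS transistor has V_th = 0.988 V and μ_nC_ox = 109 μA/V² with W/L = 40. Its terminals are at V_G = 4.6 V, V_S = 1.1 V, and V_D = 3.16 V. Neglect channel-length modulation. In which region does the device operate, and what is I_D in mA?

V_GS = V_G − V_S = 4.6 − 1.1 = 3.5 V; V_DS = V_D − V_S = 3.16 − 1.1 = 2.06 V.
k_n = μ_nC_ox · (W/L) = 4.36 mA/V².
V_ov = V_GS − V_th = 3.5 − 0.988 = 2.51 V.
Since V_DS = 2.06 V < V_ov = 2.51 V, the device is in the triode region.
I_D = k_n [V_ov · V_DS − ½ V_DS²] = 4.36 × [2.51 × 2.06 − 0.5 × 2.06²] = 13.3 mA.

Triode; I_D = 13.3 mA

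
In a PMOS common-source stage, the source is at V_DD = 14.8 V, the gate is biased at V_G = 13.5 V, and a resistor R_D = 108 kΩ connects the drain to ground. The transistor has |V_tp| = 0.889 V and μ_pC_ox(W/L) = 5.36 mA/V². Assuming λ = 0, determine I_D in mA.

I_D = 0.136 mA

V_SG = V_DD − V_G = 14.8 − 13.5 = 1.3 V, so V_ov = 1.3 − 0.889 = 0.411 V.
Assume saturation: I_D = ½ k_p V_ov² = 0.5 × 5.36 × 0.411² = 0.453 mA, giving V_SD = V_DD − I_D R_D = 14.8 − 0.453 × 108 = -34.1 V.
But -34.1 V < V_ov = 0.411 V, so the device is actually in triode.
In triode I_D = k_p[V_ov V_SD − ½ V_SD²] and I_D = (V_DD − V_SD)/R_D. Equating: 289 V_SD² − 238.9 V_SD + 14.8 = 0, giving V_SD = 0.0675 V (the root below V_ov).
I_D = (14.8 − 0.0675) / 108 = 0.136 mA.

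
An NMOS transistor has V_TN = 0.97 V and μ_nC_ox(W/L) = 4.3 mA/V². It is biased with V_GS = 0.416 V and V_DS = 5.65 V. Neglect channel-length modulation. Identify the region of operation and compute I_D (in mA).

Cutoff; I_D = 0 mA

V_GS = 0.416 V < V_TN = 0.97 V, so the transistor is in cutoff.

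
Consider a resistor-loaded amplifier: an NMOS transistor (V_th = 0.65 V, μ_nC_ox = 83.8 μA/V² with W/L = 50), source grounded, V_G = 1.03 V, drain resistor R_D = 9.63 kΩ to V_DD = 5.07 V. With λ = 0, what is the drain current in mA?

I_D = 0.303 mA

V_GS = V_G = 1.03 V, so V_ov = 1.03 − 0.65 = 0.38 V.
k_n = μ_nC_ox · (W/L) = 4.19 mA/V².
Assume saturation: I_D = ½ k_n V_ov² = 0.5 × 4.19 × 0.38² = 0.303 mA, giving V_DS = V_DD − I_D R_D = 5.07 − 0.303 × 9.63 = 2.16 V.
V_DS = 2.16 V ≥ V_ov = 0.38 V, confirming saturation.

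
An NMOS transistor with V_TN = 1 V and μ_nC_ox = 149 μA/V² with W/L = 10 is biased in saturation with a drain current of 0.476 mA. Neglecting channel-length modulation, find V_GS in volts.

k_n = μ_nC_ox · (W/L) = 1.49 mA/V².
In saturation I_D = ½ k_n (V_GS − V_TN)², so V_GS − V_TN = √(2 I_D / k_n) = √(2 × 0.476 / 1.49) = 0.799 V.
V_GS = 1 + 0.799 = 1.8 V.

V_GS = 1.80 V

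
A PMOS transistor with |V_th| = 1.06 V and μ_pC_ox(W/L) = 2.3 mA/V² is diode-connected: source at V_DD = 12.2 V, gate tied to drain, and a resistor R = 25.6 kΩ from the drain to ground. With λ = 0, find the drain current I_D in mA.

With gate tied to drain, V_SG = V_SD ≥ V_SG − |V_th|, so the device is in saturation.
KCL at the drain: ½ k_p (V_SG − |V_th|)² = (V_DD − V_SG)/R.
Let x = V_SG − 1.06. Then 29.4 x² + x − 11.14 = 0, giving x = 0.598 V (positive root), so V_SG = 1.66 V.
I_D = (V_DD − V_SG)/R = (12.2 − 1.66) / 25.6 = 0.412 mA.

I_D = 0.412 mA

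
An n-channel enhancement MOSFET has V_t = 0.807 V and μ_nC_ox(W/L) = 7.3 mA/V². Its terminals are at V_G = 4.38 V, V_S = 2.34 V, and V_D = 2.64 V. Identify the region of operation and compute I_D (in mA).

Triode; I_D = 2.37 mA

V_GS = V_G − V_S = 4.38 − 2.34 = 2.04 V; V_DS = V_D − V_S = 2.64 − 2.34 = 0.3 V.
V_ov = V_GS − V_t = 2.04 − 0.807 = 1.23 V.
Since V_DS = 0.3 V < V_ov = 1.23 V, the device is in the triode region.
I_D = k_n [V_ov · V_DS − ½ V_DS²] = 7.3 × [1.23 × 0.3 − 0.5 × 0.3²] = 2.37 mA.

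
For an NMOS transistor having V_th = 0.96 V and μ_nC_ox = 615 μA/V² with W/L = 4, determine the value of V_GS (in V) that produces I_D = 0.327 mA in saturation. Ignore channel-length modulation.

k_n = μ_nC_ox · (W/L) = 2.46 mA/V².
In saturation I_D = ½ k_n (V_GS − V_th)², so V_GS − V_th = √(2 I_D / k_n) = √(2 × 0.327 / 2.46) = 0.516 V.
V_GS = 0.96 + 0.516 = 1.48 V.

V_GS = 1.48 V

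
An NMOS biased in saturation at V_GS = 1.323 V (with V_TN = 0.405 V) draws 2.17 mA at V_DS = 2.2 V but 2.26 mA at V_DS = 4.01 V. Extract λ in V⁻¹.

With V_GS fixed, I_D ∝ (1 + λ V_DS) in saturation, so I_D2/I_D1 = (1 + λ V_DS2)/(1 + λ V_DS1).
2.26/2.17 = 1.041 = (1 + 4.01 λ)/(1 + 2.2 λ).
Solving: λ (I_D1 V_DS2 − I_D2 V_DS1) = I_D2 − I_D1, so λ = (2.26 − 2.17) / (2.17 × 4.01 − 2.26 × 2.2) = 0.09 / 3.73 = 0.0241 V⁻¹.

λ = 0.0241 V⁻¹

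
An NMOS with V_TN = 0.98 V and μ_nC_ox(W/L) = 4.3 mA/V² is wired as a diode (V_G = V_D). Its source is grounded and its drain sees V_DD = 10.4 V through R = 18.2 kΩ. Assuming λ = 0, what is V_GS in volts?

V_GS = 1.46 V

With gate tied to drain, V_GS = V_DS ≥ V_GS − V_TN, so the device is in saturation.
KCL at the drain: ½ k_n (V_GS − V_TN)² = (V_DD − V_GS)/R.
Let x = V_GS − 0.98. Then 39.1 x² + x − 9.42 = 0, giving x = 0.478 V (positive root), so V_GS = 1.46 V.
I_D = (V_DD − V_GS)/R = (10.4 − 1.46) / 18.2 = 0.491 mA.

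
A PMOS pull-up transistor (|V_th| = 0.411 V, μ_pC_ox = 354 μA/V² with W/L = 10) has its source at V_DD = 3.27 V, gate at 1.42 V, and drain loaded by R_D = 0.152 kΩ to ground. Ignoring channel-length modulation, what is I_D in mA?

I_D = 3.67 mA

V_SG = V_DD − V_G = 3.27 − 1.42 = 1.85 V, so V_ov = 1.85 − 0.411 = 1.44 V.
k_p = μ_pC_ox · (W/L) = 3.54 mA/V².
Assume saturation: I_D = ½ k_p V_ov² = 0.5 × 3.54 × 1.44² = 3.67 mA, giving V_SD = V_DD − I_D R_D = 3.27 − 3.67 × 0.152 = 2.71 V.
V_SD = 2.71 V ≥ V_ov = 1.44 V, confirming saturation.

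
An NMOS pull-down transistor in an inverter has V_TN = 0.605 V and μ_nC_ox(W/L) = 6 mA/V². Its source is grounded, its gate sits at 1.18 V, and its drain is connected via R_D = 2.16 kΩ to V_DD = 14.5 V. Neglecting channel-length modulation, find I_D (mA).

V_GS = V_G = 1.18 V, so V_ov = 1.18 − 0.605 = 0.575 V.
Assume saturation: I_D = ½ k_n V_ov² = 0.5 × 6 × 0.575² = 0.992 mA, giving V_DS = V_DD − I_D R_D = 14.5 − 0.992 × 2.16 = 12.4 V.
V_DS = 12.4 V ≥ V_ov = 0.575 V, confirming saturation.

I_D = 0.992 mA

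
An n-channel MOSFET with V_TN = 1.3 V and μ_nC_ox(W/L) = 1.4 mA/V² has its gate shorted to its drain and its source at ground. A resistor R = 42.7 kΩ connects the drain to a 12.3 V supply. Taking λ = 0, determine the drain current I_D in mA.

I_D = 0.244 mA

With gate tied to drain, V_GS = V_DS ≥ V_GS − V_TN, so the device is in saturation.
KCL at the drain: ½ k_n (V_GS − V_TN)² = (V_DD − V_GS)/R.
Let x = V_GS − 1.3. Then 29.9 x² + x − 11 = 0, giving x = 0.59 V (positive root), so V_GS = 1.89 V.
I_D = (V_DD − V_GS)/R = (12.3 − 1.89) / 42.7 = 0.244 mA.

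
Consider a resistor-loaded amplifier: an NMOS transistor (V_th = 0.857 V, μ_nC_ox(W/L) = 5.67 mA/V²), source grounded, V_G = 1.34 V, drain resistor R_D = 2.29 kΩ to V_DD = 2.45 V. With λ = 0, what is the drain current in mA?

V_GS = V_G = 1.34 V, so V_ov = 1.34 − 0.857 = 0.483 V.
Assume saturation: I_D = ½ k_n V_ov² = 0.5 × 5.67 × 0.483² = 0.661 mA, giving V_DS = V_DD − I_D R_D = 2.45 − 0.661 × 2.29 = 0.935 V.
V_DS = 0.935 V ≥ V_ov = 0.483 V, confirming saturation.

I_D = 0.661 mA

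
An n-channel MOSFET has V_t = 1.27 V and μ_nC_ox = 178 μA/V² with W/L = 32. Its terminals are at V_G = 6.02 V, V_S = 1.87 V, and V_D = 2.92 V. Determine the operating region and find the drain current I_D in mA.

Triode; I_D = 14.1 mA

V_GS = V_G − V_S = 6.02 − 1.87 = 4.15 V; V_DS = V_D − V_S = 2.92 − 1.87 = 1.05 V.
k_n = μ_nC_ox · (W/L) = 5.696 mA/V².
V_ov = V_GS − V_t = 4.15 − 1.27 = 2.88 V.
Since V_DS = 1.05 V < V_ov = 2.88 V, the device is in the triode region.
I_D = k_n [V_ov · V_DS − ½ V_DS²] = 5.696 × [2.88 × 1.05 − 0.5 × 1.05²] = 14.1 mA.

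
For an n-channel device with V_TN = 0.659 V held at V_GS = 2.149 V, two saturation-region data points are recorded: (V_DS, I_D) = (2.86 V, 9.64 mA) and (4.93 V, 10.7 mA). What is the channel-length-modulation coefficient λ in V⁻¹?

λ = 0.0626 V⁻¹

With V_GS fixed, I_D ∝ (1 + λ V_DS) in saturation, so I_D2/I_D1 = (1 + λ V_DS2)/(1 + λ V_DS1).
10.7/9.64 = 1.11 = (1 + 4.93 λ)/(1 + 2.86 λ).
Solving: λ (I_D1 V_DS2 − I_D2 V_DS1) = I_D2 − I_D1, so λ = (10.7 − 9.64) / (9.64 × 4.93 − 10.7 × 2.86) = 1.06 / 16.9 = 0.0626 V⁻¹.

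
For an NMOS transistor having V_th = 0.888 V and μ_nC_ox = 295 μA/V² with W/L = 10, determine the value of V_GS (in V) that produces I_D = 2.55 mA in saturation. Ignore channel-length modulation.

k_n = μ_nC_ox · (W/L) = 2.95 mA/V².
In saturation I_D = ½ k_n (V_GS − V_th)², so V_GS − V_th = √(2 I_D / k_n) = √(2 × 2.55 / 2.95) = 1.31 V.
V_GS = 0.888 + 1.31 = 2.2 V.

V_GS = 2.20 V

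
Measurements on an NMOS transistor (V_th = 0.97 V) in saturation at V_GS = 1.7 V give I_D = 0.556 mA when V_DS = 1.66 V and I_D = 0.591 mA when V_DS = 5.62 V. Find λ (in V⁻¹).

λ = 0.0163 V⁻¹

With V_GS fixed, I_D ∝ (1 + λ V_DS) in saturation, so I_D2/I_D1 = (1 + λ V_DS2)/(1 + λ V_DS1).
0.591/0.556 = 1.063 = (1 + 5.62 λ)/(1 + 1.66 λ).
Solving: λ (I_D1 V_DS2 − I_D2 V_DS1) = I_D2 − I_D1, so λ = (0.591 − 0.556) / (0.556 × 5.62 − 0.591 × 1.66) = 0.035 / 2.14 = 0.0163 V⁻¹.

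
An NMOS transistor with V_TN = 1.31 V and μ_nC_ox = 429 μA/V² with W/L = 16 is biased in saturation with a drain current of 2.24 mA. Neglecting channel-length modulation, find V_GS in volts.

V_GS = 2.12 V

k_n = μ_nC_ox · (W/L) = 6.864 mA/V².
In saturation I_D = ½ k_n (V_GS − V_TN)², so V_GS − V_TN = √(2 I_D / k_n) = √(2 × 2.24 / 6.864) = 0.808 V.
V_GS = 1.31 + 0.808 = 2.12 V.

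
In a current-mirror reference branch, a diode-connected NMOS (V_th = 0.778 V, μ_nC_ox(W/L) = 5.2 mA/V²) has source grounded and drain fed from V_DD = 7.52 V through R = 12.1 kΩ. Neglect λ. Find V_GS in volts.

With gate tied to drain, V_GS = V_DS ≥ V_GS − V_th, so the device is in saturation.
KCL at the drain: ½ k_n (V_GS − V_th)² = (V_DD − V_GS)/R.
Let x = V_GS − 0.778. Then 31.5 x² + x − 6.742 = 0, giving x = 0.447 V (positive root), so V_GS = 1.23 V.
I_D = (V_DD − V_GS)/R = (7.52 − 1.23) / 12.1 = 0.52 mA.

V_GS = 1.23 V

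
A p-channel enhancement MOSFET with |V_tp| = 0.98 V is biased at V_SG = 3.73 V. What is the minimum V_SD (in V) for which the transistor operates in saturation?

V_SD,sat = 2.75 V

The boundary between triode and saturation is V_SD = V_SG − |V_tp| = V_ov.
V_ov = 3.73 − 0.98 = 2.75 V.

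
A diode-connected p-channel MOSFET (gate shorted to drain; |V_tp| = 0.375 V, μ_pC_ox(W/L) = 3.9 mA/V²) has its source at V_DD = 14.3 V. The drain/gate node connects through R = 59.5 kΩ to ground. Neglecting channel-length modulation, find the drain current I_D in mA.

With gate tied to drain, V_SG = V_SD ≥ V_SG − |V_tp|, so the device is in saturation.
KCL at the drain: ½ k_p (V_SG − |V_tp|)² = (V_DD − V_SG)/R.
Let x = V_SG − 0.375. Then 116 x² + x − 13.93 = 0, giving x = 0.342 V (positive root), so V_SG = 0.717 V.
I_D = (V_DD − V_SG)/R = (14.3 − 0.717) / 59.5 = 0.228 mA.

I_D = 0.228 mA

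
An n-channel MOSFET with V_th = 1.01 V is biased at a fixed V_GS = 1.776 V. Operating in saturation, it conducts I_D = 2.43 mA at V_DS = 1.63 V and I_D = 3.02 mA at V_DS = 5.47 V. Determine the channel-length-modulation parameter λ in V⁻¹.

With V_GS fixed, I_D ∝ (1 + λ V_DS) in saturation, so I_D2/I_D1 = (1 + λ V_DS2)/(1 + λ V_DS1).
3.02/2.43 = 1.243 = (1 + 5.47 λ)/(1 + 1.63 λ).
Solving: λ (I_D1 V_DS2 − I_D2 V_DS1) = I_D2 − I_D1, so λ = (3.02 − 2.43) / (2.43 × 5.47 − 3.02 × 1.63) = 0.59 / 8.37 = 0.0705 V⁻¹.

λ = 0.0705 V⁻¹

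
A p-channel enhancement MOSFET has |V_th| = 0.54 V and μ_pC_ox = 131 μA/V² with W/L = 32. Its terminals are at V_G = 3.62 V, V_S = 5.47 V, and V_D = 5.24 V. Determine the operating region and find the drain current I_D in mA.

Triode; I_D = 1.15 mA

V_SG = V_S − V_G = 5.47 − 3.62 = 1.85 V; V_SD = V_S − V_D = 5.47 − 5.24 = 0.23 V.
k_p = μ_pC_ox · (W/L) = 4.192 mA/V².
V_ov = V_SG − |V_th| = 1.85 − 0.54 = 1.31 V.
Since V_SD = 0.23 V < V_ov = 1.31 V, the device is in the triode region.
I_D = k_p [V_ov · V_SD − ½ V_SD²] = 4.192 × [1.31 × 0.23 − 0.5 × 0.23²] = 1.15 mA.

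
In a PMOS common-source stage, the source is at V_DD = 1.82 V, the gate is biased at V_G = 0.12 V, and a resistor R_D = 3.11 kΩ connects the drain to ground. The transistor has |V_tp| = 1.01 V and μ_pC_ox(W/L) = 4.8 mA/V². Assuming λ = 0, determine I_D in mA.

V_SG = V_DD − V_G = 1.82 − 0.12 = 1.7 V, so V_ov = 1.7 − 1.01 = 0.69 V.
Assume saturation: I_D = ½ k_p V_ov² = 0.5 × 4.8 × 0.69² = 1.14 mA, giving V_SD = V_DD − I_D R_D = 1.82 − 1.14 × 3.11 = -1.73 V.
But -1.73 V < V_ov = 0.69 V, so the device is actually in triode.
In triode I_D = k_p[V_ov V_SD − ½ V_SD²] and I_D = (V_DD − V_SD)/R_D. Equating: 7.46 V_SD² − 11.3 V_SD + 1.82 = 0, giving V_SD = 0.183 V (the root below V_ov).
I_D = (1.82 − 0.183) / 3.11 = 0.526 mA.

I_D = 0.526 mA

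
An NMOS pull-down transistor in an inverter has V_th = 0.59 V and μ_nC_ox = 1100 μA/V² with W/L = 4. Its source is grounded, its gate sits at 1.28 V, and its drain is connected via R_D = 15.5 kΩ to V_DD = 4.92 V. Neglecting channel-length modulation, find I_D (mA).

V_GS = V_G = 1.28 V, so V_ov = 1.28 − 0.59 = 0.69 V.
k_n = μ_nC_ox · (W/L) = 4.4 mA/V².
Assume saturation: I_D = ½ k_n V_ov² = 0.5 × 4.4 × 0.69² = 1.05 mA, giving V_DS = V_DD − I_D R_D = 4.92 − 1.05 × 15.5 = -11.3 V.
But -11.3 V < V_ov = 0.69 V, so the device is actually in triode.
In triode I_D = k_n[V_ov V_DS − ½ V_DS²] and I_D = (V_DD − V_DS)/R_D. Equating: 34.1 V_DS² − 48.06 V_DS + 4.92 = 0, giving V_DS = 0.111 V (the root below V_ov).
I_D = (4.92 − 0.111) / 15.5 = 0.31 mA.

I_D = 0.310 mA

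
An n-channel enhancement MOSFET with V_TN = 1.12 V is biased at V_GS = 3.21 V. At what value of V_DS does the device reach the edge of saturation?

The boundary between triode and saturation is V_DS = V_GS − V_TN = V_ov.
V_ov = 3.21 − 1.12 = 2.09 V.

V_DS,sat = 2.09 V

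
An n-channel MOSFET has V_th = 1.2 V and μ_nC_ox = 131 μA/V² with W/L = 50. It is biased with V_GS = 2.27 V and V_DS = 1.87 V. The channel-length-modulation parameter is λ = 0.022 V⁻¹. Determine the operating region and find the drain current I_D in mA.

Saturation; I_D = 3.90 mA

k_n = μ_nC_ox · (W/L) = 6.55 mA/V².
V_ov = V_GS − V_th = 2.27 − 1.2 = 1.07 V.
Since V_DS = 1.87 V ≥ V_ov = 1.07 V, the device is in saturation.
I_D = ½ k_n V_ov² (1 + λ V_DS) = 0.5 × 6.55 × 1.07² × (1 + 0.022 × 1.87) = 3.9 mA.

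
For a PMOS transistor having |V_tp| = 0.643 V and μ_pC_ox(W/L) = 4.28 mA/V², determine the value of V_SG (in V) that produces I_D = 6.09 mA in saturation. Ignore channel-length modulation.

In saturation I_D = ½ k_p (V_SG − |V_tp|)², so V_SG − |V_tp| = √(2 I_D / k_p) = √(2 × 6.09 / 4.28) = 1.69 V.
V_SG = 0.643 + 1.69 = 2.33 V.

V_SG = 2.33 V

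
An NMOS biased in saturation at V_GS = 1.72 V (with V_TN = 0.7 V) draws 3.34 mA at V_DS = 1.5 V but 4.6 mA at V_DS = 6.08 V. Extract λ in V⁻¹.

With V_GS fixed, I_D ∝ (1 + λ V_DS) in saturation, so I_D2/I_D1 = (1 + λ V_DS2)/(1 + λ V_DS1).
4.6/3.34 = 1.377 = (1 + 6.08 λ)/(1 + 1.5 λ).
Solving: λ (I_D1 V_DS2 − I_D2 V_DS1) = I_D2 − I_D1, so λ = (4.6 − 3.34) / (3.34 × 6.08 − 4.6 × 1.5) = 1.26 / 13.4 = 0.094 V⁻¹.

λ = 0.0940 V⁻¹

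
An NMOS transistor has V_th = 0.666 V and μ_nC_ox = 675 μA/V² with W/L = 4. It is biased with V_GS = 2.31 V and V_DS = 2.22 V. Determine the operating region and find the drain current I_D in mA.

Saturation; I_D = 3.65 mA

k_n = μ_nC_ox · (W/L) = 2.7 mA/V².
V_ov = V_GS − V_th = 2.31 − 0.666 = 1.64 V.
Since V_DS = 2.22 V ≥ V_ov = 1.64 V, the device is in saturation.
I_D = ½ k_n V_ov² = 0.5 × 2.7 × 1.64² = 3.65 mA.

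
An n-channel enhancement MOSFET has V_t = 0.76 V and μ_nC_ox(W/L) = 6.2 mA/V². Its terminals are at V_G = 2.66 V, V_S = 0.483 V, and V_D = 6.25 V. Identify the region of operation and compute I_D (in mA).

V_GS = V_G − V_S = 2.66 − 0.483 = 2.18 V; V_DS = V_D − V_S = 6.25 − 0.483 = 5.77 V.
V_ov = V_GS − V_t = 2.18 − 0.76 = 1.42 V.
Since V_DS = 5.77 V ≥ V_ov = 1.42 V, the device is in saturation.
I_D = ½ k_n V_ov² = 0.5 × 6.2 × 1.42² = 6.22 mA.

Saturation; I_D = 6.22 mA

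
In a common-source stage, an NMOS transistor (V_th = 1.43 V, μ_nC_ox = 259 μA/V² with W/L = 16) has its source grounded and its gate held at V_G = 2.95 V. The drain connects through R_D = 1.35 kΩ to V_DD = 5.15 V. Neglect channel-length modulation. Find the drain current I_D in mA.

V_GS = V_G = 2.95 V, so V_ov = 2.95 − 1.43 = 1.52 V.
k_n = μ_nC_ox · (W/L) = 4.144 mA/V².
Assume saturation: I_D = ½ k_n V_ov² = 0.5 × 4.144 × 1.52² = 4.79 mA, giving V_DS = V_DD − I_D R_D = 5.15 − 4.79 × 1.35 = -1.31 V.
But -1.31 V < V_ov = 1.52 V, so the device is actually in triode.
In triode I_D = k_n[V_ov V_DS − ½ V_DS²] and I_D = (V_DD − V_DS)/R_D. Equating: 2.8 V_DS² − 9.503 V_DS + 5.15 = 0, giving V_DS = 0.677 V (the root below V_ov).
I_D = (5.15 − 0.677) / 1.35 = 3.31 mA.

I_D = 3.31 mA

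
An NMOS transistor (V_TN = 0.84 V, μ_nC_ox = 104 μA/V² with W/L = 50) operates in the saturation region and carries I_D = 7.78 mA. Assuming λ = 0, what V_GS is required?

V_GS = 2.57 V

k_n = μ_nC_ox · (W/L) = 5.2 mA/V².
In saturation I_D = ½ k_n (V_GS − V_TN)², so V_GS − V_TN = √(2 I_D / k_n) = √(2 × 7.78 / 5.2) = 1.73 V.
V_GS = 0.84 + 1.73 = 2.57 V.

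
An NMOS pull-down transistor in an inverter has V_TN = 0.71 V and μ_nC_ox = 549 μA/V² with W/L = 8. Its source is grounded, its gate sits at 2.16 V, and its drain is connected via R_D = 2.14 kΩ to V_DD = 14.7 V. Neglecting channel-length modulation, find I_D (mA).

V_GS = V_G = 2.16 V, so V_ov = 2.16 − 0.71 = 1.45 V.
k_n = μ_nC_ox · (W/L) = 4.392 mA/V².
Assume saturation: I_D = ½ k_n V_ov² = 0.5 × 4.392 × 1.45² = 4.62 mA, giving V_DS = V_DD − I_D R_D = 14.7 − 4.62 × 2.14 = 4.82 V.
V_DS = 4.82 V ≥ V_ov = 1.45 V, confirming saturation.

I_D = 4.62 mA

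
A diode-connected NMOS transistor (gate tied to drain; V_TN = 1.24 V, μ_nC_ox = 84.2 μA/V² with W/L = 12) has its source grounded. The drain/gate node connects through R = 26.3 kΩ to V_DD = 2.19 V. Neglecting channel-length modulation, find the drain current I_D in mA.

I_D = 0.0273 mA

With gate tied to drain, V_GS = V_DS ≥ V_GS − V_TN, so the device is in saturation.
k_n = μ_nC_ox · (W/L) = 1.01 mA/V².
KCL at the drain: ½ k_n (V_GS − V_TN)² = (V_DD − V_GS)/R.
Let x = V_GS − 1.24. Then 13.3 x² + x − 0.95 = 0, giving x = 0.232 V (positive root), so V_GS = 1.47 V.
I_D = (V_DD − V_GS)/R = (2.19 − 1.47) / 26.3 = 0.0273 mA.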